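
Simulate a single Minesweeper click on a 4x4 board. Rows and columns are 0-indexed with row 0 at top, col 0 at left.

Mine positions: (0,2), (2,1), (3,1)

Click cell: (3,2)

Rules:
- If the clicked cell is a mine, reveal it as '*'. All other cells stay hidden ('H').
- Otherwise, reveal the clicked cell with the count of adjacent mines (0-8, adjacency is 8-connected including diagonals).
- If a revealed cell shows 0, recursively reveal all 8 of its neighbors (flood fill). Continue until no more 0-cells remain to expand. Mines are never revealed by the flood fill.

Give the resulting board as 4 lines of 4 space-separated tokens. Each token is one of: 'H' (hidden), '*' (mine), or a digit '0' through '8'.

H H H H
H H H H
H H H H
H H 2 H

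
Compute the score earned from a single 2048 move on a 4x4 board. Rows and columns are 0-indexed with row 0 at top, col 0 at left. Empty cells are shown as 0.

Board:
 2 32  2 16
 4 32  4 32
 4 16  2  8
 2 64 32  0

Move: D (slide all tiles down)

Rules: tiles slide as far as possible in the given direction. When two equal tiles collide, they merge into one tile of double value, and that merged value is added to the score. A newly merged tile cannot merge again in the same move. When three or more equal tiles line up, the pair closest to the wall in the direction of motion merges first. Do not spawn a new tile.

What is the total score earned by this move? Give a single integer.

Answer: 72

Derivation:
Slide down:
col 0: [2, 4, 4, 2] -> [0, 2, 8, 2]  score +8 (running 8)
col 1: [32, 32, 16, 64] -> [0, 64, 16, 64]  score +64 (running 72)
col 2: [2, 4, 2, 32] -> [2, 4, 2, 32]  score +0 (running 72)
col 3: [16, 32, 8, 0] -> [0, 16, 32, 8]  score +0 (running 72)
Board after move:
 0  0  2  0
 2 64  4 16
 8 16  2 32
 2 64 32  8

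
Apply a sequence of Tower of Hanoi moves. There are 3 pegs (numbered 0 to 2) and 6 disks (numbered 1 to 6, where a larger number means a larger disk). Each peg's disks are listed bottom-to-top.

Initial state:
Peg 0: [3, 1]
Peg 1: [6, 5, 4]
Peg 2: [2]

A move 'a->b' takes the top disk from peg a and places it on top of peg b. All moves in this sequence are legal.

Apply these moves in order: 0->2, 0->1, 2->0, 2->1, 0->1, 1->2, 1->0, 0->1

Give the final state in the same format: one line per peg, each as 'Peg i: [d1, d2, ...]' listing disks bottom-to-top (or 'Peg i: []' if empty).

Answer: Peg 0: []
Peg 1: [6, 5, 4, 3, 2]
Peg 2: [1]

Derivation:
After move 1 (0->2):
Peg 0: [3]
Peg 1: [6, 5, 4]
Peg 2: [2, 1]

After move 2 (0->1):
Peg 0: []
Peg 1: [6, 5, 4, 3]
Peg 2: [2, 1]

After move 3 (2->0):
Peg 0: [1]
Peg 1: [6, 5, 4, 3]
Peg 2: [2]

After move 4 (2->1):
Peg 0: [1]
Peg 1: [6, 5, 4, 3, 2]
Peg 2: []

After move 5 (0->1):
Peg 0: []
Peg 1: [6, 5, 4, 3, 2, 1]
Peg 2: []

After move 6 (1->2):
Peg 0: []
Peg 1: [6, 5, 4, 3, 2]
Peg 2: [1]

After move 7 (1->0):
Peg 0: [2]
Peg 1: [6, 5, 4, 3]
Peg 2: [1]

After move 8 (0->1):
Peg 0: []
Peg 1: [6, 5, 4, 3, 2]
Peg 2: [1]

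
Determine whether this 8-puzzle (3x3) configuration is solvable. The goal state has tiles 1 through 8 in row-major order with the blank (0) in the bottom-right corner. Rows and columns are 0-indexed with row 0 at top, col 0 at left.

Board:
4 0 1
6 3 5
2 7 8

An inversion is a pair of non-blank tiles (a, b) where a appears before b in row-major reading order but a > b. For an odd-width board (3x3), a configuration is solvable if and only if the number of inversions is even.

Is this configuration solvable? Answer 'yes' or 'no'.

Answer: yes

Derivation:
Inversions (pairs i<j in row-major order where tile[i] > tile[j] > 0): 8
8 is even, so the puzzle is solvable.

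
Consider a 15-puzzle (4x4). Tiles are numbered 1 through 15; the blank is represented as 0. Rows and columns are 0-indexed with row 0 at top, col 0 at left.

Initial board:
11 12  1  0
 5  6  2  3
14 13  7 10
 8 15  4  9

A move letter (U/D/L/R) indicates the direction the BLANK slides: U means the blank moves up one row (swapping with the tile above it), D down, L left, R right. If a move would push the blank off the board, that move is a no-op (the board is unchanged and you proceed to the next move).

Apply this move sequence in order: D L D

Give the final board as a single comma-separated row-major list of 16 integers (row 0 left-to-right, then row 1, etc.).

After move 1 (D):
11 12  1  3
 5  6  2  0
14 13  7 10
 8 15  4  9

After move 2 (L):
11 12  1  3
 5  6  0  2
14 13  7 10
 8 15  4  9

After move 3 (D):
11 12  1  3
 5  6  7  2
14 13  0 10
 8 15  4  9

Answer: 11, 12, 1, 3, 5, 6, 7, 2, 14, 13, 0, 10, 8, 15, 4, 9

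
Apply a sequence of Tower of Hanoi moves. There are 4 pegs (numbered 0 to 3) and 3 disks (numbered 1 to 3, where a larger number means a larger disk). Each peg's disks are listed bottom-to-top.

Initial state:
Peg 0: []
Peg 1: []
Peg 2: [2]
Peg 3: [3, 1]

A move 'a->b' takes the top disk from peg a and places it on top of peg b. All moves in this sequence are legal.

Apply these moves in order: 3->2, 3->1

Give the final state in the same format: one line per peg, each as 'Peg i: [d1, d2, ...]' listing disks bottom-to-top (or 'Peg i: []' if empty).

Answer: Peg 0: []
Peg 1: [3]
Peg 2: [2, 1]
Peg 3: []

Derivation:
After move 1 (3->2):
Peg 0: []
Peg 1: []
Peg 2: [2, 1]
Peg 3: [3]

After move 2 (3->1):
Peg 0: []
Peg 1: [3]
Peg 2: [2, 1]
Peg 3: []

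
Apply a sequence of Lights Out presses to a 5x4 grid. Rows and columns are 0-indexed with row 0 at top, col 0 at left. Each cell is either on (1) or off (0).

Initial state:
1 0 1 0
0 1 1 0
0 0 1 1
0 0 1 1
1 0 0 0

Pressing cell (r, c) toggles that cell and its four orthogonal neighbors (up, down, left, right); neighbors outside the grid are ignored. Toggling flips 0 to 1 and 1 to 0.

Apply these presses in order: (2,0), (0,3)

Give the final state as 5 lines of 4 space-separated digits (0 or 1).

Answer: 1 0 0 1
1 1 1 1
1 1 1 1
1 0 1 1
1 0 0 0

Derivation:
After press 1 at (2,0):
1 0 1 0
1 1 1 0
1 1 1 1
1 0 1 1
1 0 0 0

After press 2 at (0,3):
1 0 0 1
1 1 1 1
1 1 1 1
1 0 1 1
1 0 0 0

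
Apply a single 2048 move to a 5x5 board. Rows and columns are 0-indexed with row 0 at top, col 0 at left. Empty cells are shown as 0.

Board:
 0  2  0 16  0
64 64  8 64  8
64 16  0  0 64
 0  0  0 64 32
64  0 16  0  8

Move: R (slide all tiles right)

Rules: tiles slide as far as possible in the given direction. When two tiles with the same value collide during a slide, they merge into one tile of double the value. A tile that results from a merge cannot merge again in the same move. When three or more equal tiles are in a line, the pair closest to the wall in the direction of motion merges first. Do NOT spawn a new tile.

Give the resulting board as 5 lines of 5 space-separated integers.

Slide right:
row 0: [0, 2, 0, 16, 0] -> [0, 0, 0, 2, 16]
row 1: [64, 64, 8, 64, 8] -> [0, 128, 8, 64, 8]
row 2: [64, 16, 0, 0, 64] -> [0, 0, 64, 16, 64]
row 3: [0, 0, 0, 64, 32] -> [0, 0, 0, 64, 32]
row 4: [64, 0, 16, 0, 8] -> [0, 0, 64, 16, 8]

Answer:   0   0   0   2  16
  0 128   8  64   8
  0   0  64  16  64
  0   0   0  64  32
  0   0  64  16   8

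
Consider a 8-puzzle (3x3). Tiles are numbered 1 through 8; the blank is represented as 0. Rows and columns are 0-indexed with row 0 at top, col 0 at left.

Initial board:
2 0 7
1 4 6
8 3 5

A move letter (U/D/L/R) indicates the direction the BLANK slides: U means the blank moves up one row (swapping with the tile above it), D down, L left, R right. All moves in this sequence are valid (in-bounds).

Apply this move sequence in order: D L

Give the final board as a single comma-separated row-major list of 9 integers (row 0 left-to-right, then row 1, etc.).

After move 1 (D):
2 4 7
1 0 6
8 3 5

After move 2 (L):
2 4 7
0 1 6
8 3 5

Answer: 2, 4, 7, 0, 1, 6, 8, 3, 5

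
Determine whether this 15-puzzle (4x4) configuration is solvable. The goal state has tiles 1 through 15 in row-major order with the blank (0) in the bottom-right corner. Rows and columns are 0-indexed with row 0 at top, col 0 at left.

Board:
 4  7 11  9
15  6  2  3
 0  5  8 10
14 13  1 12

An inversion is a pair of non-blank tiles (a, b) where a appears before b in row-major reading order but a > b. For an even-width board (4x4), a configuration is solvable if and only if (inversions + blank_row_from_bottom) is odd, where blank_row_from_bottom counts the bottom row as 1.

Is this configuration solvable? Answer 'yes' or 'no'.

Answer: no

Derivation:
Inversions: 46
Blank is in row 2 (0-indexed from top), which is row 2 counting from the bottom (bottom = 1).
46 + 2 = 48, which is even, so the puzzle is not solvable.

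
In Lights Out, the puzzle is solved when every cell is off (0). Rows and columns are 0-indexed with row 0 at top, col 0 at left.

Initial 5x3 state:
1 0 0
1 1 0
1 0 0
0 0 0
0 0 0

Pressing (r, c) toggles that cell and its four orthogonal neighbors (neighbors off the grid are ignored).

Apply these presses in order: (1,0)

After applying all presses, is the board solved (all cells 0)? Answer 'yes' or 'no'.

After press 1 at (1,0):
0 0 0
0 0 0
0 0 0
0 0 0
0 0 0

Lights still on: 0

Answer: yes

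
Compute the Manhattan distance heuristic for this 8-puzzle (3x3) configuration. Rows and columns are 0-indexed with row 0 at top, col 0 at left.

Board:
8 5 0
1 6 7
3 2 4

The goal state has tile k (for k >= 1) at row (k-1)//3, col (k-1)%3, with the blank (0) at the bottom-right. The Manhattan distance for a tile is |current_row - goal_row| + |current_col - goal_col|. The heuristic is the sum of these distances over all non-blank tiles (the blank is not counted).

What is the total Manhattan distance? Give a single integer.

Answer: 18

Derivation:
Tile 8: at (0,0), goal (2,1), distance |0-2|+|0-1| = 3
Tile 5: at (0,1), goal (1,1), distance |0-1|+|1-1| = 1
Tile 1: at (1,0), goal (0,0), distance |1-0|+|0-0| = 1
Tile 6: at (1,1), goal (1,2), distance |1-1|+|1-2| = 1
Tile 7: at (1,2), goal (2,0), distance |1-2|+|2-0| = 3
Tile 3: at (2,0), goal (0,2), distance |2-0|+|0-2| = 4
Tile 2: at (2,1), goal (0,1), distance |2-0|+|1-1| = 2
Tile 4: at (2,2), goal (1,0), distance |2-1|+|2-0| = 3
Sum: 3 + 1 + 1 + 1 + 3 + 4 + 2 + 3 = 18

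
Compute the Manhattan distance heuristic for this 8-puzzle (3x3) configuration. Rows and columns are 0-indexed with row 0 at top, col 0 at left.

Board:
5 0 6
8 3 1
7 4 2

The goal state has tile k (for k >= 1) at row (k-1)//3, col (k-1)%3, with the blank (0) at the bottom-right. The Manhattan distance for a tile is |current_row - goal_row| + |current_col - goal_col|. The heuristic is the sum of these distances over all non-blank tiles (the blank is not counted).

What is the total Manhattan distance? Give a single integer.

Answer: 15

Derivation:
Tile 5: (0,0)->(1,1) = 2
Tile 6: (0,2)->(1,2) = 1
Tile 8: (1,0)->(2,1) = 2
Tile 3: (1,1)->(0,2) = 2
Tile 1: (1,2)->(0,0) = 3
Tile 7: (2,0)->(2,0) = 0
Tile 4: (2,1)->(1,0) = 2
Tile 2: (2,2)->(0,1) = 3
Sum: 2 + 1 + 2 + 2 + 3 + 0 + 2 + 3 = 15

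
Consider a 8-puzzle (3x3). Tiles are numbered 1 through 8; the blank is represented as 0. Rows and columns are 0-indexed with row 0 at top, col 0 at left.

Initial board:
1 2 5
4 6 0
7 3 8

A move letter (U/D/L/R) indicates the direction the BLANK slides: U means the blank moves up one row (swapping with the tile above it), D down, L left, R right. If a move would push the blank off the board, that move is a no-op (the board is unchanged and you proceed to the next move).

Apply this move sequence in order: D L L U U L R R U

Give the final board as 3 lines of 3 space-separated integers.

Answer: 2 5 0
1 6 8
4 7 3

Derivation:
After move 1 (D):
1 2 5
4 6 8
7 3 0

After move 2 (L):
1 2 5
4 6 8
7 0 3

After move 3 (L):
1 2 5
4 6 8
0 7 3

After move 4 (U):
1 2 5
0 6 8
4 7 3

After move 5 (U):
0 2 5
1 6 8
4 7 3

After move 6 (L):
0 2 5
1 6 8
4 7 3

After move 7 (R):
2 0 5
1 6 8
4 7 3

After move 8 (R):
2 5 0
1 6 8
4 7 3

After move 9 (U):
2 5 0
1 6 8
4 7 3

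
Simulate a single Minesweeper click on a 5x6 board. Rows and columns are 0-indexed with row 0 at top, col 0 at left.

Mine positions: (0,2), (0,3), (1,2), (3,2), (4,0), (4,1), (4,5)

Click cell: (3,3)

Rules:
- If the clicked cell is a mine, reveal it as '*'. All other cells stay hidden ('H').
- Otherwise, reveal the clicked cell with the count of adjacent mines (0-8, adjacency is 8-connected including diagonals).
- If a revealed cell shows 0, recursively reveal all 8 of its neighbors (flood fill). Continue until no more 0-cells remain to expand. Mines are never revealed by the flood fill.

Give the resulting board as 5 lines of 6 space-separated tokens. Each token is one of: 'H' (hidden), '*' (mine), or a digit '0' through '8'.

H H H H H H
H H H H H H
H H H H H H
H H H 1 H H
H H H H H H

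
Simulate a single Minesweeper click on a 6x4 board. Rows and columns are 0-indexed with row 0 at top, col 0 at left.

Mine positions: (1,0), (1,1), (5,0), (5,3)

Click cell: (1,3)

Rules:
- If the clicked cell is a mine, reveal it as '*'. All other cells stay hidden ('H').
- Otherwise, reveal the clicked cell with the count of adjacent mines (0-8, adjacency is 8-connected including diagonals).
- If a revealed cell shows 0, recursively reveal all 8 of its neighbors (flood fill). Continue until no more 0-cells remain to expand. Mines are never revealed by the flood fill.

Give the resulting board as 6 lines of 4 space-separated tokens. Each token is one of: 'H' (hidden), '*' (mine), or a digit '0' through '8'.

H H 1 0
H H 1 0
2 2 1 0
0 0 0 0
1 1 1 1
H H H H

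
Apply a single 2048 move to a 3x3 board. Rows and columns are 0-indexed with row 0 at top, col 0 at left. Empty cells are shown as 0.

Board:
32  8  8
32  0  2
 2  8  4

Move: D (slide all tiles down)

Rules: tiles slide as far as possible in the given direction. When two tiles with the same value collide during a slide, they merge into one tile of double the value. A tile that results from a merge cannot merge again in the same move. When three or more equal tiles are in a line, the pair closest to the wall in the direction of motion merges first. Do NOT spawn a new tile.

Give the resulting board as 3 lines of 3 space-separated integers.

Slide down:
col 0: [32, 32, 2] -> [0, 64, 2]
col 1: [8, 0, 8] -> [0, 0, 16]
col 2: [8, 2, 4] -> [8, 2, 4]

Answer:  0  0  8
64  0  2
 2 16  4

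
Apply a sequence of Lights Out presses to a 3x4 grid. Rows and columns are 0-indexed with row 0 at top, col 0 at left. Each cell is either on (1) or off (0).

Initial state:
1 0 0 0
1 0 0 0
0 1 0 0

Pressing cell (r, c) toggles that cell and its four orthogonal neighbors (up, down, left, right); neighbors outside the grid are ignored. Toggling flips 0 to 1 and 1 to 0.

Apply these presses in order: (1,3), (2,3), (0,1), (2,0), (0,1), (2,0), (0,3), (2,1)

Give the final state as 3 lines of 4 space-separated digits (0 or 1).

After press 1 at (1,3):
1 0 0 1
1 0 1 1
0 1 0 1

After press 2 at (2,3):
1 0 0 1
1 0 1 0
0 1 1 0

After press 3 at (0,1):
0 1 1 1
1 1 1 0
0 1 1 0

After press 4 at (2,0):
0 1 1 1
0 1 1 0
1 0 1 0

After press 5 at (0,1):
1 0 0 1
0 0 1 0
1 0 1 0

After press 6 at (2,0):
1 0 0 1
1 0 1 0
0 1 1 0

After press 7 at (0,3):
1 0 1 0
1 0 1 1
0 1 1 0

After press 8 at (2,1):
1 0 1 0
1 1 1 1
1 0 0 0

Answer: 1 0 1 0
1 1 1 1
1 0 0 0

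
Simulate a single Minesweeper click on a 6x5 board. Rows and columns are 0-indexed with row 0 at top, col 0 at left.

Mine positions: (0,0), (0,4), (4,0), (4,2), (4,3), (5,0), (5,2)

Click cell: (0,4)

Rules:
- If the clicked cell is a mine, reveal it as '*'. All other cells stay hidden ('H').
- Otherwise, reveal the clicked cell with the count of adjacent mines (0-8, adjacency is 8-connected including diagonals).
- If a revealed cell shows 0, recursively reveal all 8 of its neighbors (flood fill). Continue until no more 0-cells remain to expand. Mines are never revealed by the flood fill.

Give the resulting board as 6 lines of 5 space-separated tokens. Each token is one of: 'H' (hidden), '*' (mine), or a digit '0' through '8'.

H H H H *
H H H H H
H H H H H
H H H H H
H H H H H
H H H H H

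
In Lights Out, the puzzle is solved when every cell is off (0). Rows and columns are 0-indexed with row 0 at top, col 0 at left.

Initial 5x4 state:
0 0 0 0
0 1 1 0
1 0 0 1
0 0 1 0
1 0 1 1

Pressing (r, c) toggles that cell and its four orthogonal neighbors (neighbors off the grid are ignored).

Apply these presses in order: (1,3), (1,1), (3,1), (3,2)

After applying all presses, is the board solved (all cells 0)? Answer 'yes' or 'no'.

After press 1 at (1,3):
0 0 0 1
0 1 0 1
1 0 0 0
0 0 1 0
1 0 1 1

After press 2 at (1,1):
0 1 0 1
1 0 1 1
1 1 0 0
0 0 1 0
1 0 1 1

After press 3 at (3,1):
0 1 0 1
1 0 1 1
1 0 0 0
1 1 0 0
1 1 1 1

After press 4 at (3,2):
0 1 0 1
1 0 1 1
1 0 1 0
1 0 1 1
1 1 0 1

Lights still on: 13

Answer: no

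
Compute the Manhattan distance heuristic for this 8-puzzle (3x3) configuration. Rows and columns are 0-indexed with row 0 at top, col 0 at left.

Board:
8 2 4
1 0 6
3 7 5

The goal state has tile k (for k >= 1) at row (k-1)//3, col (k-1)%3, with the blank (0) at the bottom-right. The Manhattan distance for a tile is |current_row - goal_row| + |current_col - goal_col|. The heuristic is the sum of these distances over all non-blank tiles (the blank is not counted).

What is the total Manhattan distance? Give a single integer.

Tile 8: at (0,0), goal (2,1), distance |0-2|+|0-1| = 3
Tile 2: at (0,1), goal (0,1), distance |0-0|+|1-1| = 0
Tile 4: at (0,2), goal (1,0), distance |0-1|+|2-0| = 3
Tile 1: at (1,0), goal (0,0), distance |1-0|+|0-0| = 1
Tile 6: at (1,2), goal (1,2), distance |1-1|+|2-2| = 0
Tile 3: at (2,0), goal (0,2), distance |2-0|+|0-2| = 4
Tile 7: at (2,1), goal (2,0), distance |2-2|+|1-0| = 1
Tile 5: at (2,2), goal (1,1), distance |2-1|+|2-1| = 2
Sum: 3 + 0 + 3 + 1 + 0 + 4 + 1 + 2 = 14

Answer: 14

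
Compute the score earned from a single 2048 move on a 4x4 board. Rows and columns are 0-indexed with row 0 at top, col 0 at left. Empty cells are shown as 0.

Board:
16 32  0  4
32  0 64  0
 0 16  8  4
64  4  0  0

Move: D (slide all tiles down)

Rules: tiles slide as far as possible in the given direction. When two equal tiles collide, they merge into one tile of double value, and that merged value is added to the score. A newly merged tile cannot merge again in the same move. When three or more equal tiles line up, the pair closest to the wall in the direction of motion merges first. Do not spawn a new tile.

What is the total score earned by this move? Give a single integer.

Slide down:
col 0: [16, 32, 0, 64] -> [0, 16, 32, 64]  score +0 (running 0)
col 1: [32, 0, 16, 4] -> [0, 32, 16, 4]  score +0 (running 0)
col 2: [0, 64, 8, 0] -> [0, 0, 64, 8]  score +0 (running 0)
col 3: [4, 0, 4, 0] -> [0, 0, 0, 8]  score +8 (running 8)
Board after move:
 0  0  0  0
16 32  0  0
32 16 64  0
64  4  8  8

Answer: 8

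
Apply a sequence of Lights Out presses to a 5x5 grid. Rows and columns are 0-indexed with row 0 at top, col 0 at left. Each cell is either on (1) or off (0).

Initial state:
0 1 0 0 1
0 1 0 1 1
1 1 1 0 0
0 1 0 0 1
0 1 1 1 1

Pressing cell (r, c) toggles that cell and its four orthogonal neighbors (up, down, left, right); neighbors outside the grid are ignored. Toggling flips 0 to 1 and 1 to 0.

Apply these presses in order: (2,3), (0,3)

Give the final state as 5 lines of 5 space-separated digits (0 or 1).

After press 1 at (2,3):
0 1 0 0 1
0 1 0 0 1
1 1 0 1 1
0 1 0 1 1
0 1 1 1 1

After press 2 at (0,3):
0 1 1 1 0
0 1 0 1 1
1 1 0 1 1
0 1 0 1 1
0 1 1 1 1

Answer: 0 1 1 1 0
0 1 0 1 1
1 1 0 1 1
0 1 0 1 1
0 1 1 1 1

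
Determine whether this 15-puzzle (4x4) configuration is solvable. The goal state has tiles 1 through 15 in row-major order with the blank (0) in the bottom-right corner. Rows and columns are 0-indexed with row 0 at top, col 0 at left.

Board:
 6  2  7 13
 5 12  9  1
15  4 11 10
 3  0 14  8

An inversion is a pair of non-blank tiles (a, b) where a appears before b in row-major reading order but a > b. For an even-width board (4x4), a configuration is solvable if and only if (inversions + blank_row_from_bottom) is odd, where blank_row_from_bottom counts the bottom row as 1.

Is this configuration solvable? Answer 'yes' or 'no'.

Inversions: 46
Blank is in row 3 (0-indexed from top), which is row 1 counting from the bottom (bottom = 1).
46 + 1 = 47, which is odd, so the puzzle is solvable.

Answer: yes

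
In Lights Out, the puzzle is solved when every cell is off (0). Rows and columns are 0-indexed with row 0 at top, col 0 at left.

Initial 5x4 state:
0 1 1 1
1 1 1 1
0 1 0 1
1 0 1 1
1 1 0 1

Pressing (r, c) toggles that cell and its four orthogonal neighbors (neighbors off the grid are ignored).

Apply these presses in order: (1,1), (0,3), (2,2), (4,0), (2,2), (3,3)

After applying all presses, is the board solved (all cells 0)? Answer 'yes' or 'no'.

After press 1 at (1,1):
0 0 1 1
0 0 0 1
0 0 0 1
1 0 1 1
1 1 0 1

After press 2 at (0,3):
0 0 0 0
0 0 0 0
0 0 0 1
1 0 1 1
1 1 0 1

After press 3 at (2,2):
0 0 0 0
0 0 1 0
0 1 1 0
1 0 0 1
1 1 0 1

After press 4 at (4,0):
0 0 0 0
0 0 1 0
0 1 1 0
0 0 0 1
0 0 0 1

After press 5 at (2,2):
0 0 0 0
0 0 0 0
0 0 0 1
0 0 1 1
0 0 0 1

After press 6 at (3,3):
0 0 0 0
0 0 0 0
0 0 0 0
0 0 0 0
0 0 0 0

Lights still on: 0

Answer: yes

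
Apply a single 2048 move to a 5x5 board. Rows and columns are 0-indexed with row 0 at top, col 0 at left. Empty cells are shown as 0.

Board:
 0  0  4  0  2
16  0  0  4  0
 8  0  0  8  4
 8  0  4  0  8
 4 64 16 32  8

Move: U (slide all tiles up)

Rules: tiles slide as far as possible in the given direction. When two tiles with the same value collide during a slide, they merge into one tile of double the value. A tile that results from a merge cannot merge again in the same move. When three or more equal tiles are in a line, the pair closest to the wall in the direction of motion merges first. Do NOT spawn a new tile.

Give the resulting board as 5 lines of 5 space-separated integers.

Slide up:
col 0: [0, 16, 8, 8, 4] -> [16, 16, 4, 0, 0]
col 1: [0, 0, 0, 0, 64] -> [64, 0, 0, 0, 0]
col 2: [4, 0, 0, 4, 16] -> [8, 16, 0, 0, 0]
col 3: [0, 4, 8, 0, 32] -> [4, 8, 32, 0, 0]
col 4: [2, 0, 4, 8, 8] -> [2, 4, 16, 0, 0]

Answer: 16 64  8  4  2
16  0 16  8  4
 4  0  0 32 16
 0  0  0  0  0
 0  0  0  0  0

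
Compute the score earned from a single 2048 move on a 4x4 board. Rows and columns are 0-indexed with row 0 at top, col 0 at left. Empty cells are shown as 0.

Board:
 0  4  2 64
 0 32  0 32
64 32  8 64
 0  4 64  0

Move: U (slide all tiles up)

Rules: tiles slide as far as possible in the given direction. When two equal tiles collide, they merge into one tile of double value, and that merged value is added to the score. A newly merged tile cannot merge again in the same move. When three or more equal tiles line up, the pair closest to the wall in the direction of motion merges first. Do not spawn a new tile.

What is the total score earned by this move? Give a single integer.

Slide up:
col 0: [0, 0, 64, 0] -> [64, 0, 0, 0]  score +0 (running 0)
col 1: [4, 32, 32, 4] -> [4, 64, 4, 0]  score +64 (running 64)
col 2: [2, 0, 8, 64] -> [2, 8, 64, 0]  score +0 (running 64)
col 3: [64, 32, 64, 0] -> [64, 32, 64, 0]  score +0 (running 64)
Board after move:
64  4  2 64
 0 64  8 32
 0  4 64 64
 0  0  0  0

Answer: 64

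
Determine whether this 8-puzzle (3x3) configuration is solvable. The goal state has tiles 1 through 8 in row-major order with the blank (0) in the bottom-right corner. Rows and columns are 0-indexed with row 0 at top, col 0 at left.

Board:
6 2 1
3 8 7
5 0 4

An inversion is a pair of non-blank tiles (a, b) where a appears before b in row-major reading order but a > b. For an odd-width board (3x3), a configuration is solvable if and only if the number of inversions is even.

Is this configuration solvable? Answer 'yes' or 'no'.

Inversions (pairs i<j in row-major order where tile[i] > tile[j] > 0): 12
12 is even, so the puzzle is solvable.

Answer: yes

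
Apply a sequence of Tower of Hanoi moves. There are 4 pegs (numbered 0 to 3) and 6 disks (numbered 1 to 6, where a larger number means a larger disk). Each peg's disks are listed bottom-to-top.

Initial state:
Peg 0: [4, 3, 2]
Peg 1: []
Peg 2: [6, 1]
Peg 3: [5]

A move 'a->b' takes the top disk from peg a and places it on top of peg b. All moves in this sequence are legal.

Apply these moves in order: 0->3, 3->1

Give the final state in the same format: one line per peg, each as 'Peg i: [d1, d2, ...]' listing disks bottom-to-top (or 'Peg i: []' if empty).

Answer: Peg 0: [4, 3]
Peg 1: [2]
Peg 2: [6, 1]
Peg 3: [5]

Derivation:
After move 1 (0->3):
Peg 0: [4, 3]
Peg 1: []
Peg 2: [6, 1]
Peg 3: [5, 2]

After move 2 (3->1):
Peg 0: [4, 3]
Peg 1: [2]
Peg 2: [6, 1]
Peg 3: [5]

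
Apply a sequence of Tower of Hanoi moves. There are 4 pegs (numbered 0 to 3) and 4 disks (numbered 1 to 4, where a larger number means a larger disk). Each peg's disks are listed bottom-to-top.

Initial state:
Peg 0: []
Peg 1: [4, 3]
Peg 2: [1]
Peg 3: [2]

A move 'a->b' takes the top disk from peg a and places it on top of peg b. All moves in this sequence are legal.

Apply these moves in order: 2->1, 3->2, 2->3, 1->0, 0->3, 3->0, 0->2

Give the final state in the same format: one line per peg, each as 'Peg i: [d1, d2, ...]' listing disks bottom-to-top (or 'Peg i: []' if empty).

After move 1 (2->1):
Peg 0: []
Peg 1: [4, 3, 1]
Peg 2: []
Peg 3: [2]

After move 2 (3->2):
Peg 0: []
Peg 1: [4, 3, 1]
Peg 2: [2]
Peg 3: []

After move 3 (2->3):
Peg 0: []
Peg 1: [4, 3, 1]
Peg 2: []
Peg 3: [2]

After move 4 (1->0):
Peg 0: [1]
Peg 1: [4, 3]
Peg 2: []
Peg 3: [2]

After move 5 (0->3):
Peg 0: []
Peg 1: [4, 3]
Peg 2: []
Peg 3: [2, 1]

After move 6 (3->0):
Peg 0: [1]
Peg 1: [4, 3]
Peg 2: []
Peg 3: [2]

After move 7 (0->2):
Peg 0: []
Peg 1: [4, 3]
Peg 2: [1]
Peg 3: [2]

Answer: Peg 0: []
Peg 1: [4, 3]
Peg 2: [1]
Peg 3: [2]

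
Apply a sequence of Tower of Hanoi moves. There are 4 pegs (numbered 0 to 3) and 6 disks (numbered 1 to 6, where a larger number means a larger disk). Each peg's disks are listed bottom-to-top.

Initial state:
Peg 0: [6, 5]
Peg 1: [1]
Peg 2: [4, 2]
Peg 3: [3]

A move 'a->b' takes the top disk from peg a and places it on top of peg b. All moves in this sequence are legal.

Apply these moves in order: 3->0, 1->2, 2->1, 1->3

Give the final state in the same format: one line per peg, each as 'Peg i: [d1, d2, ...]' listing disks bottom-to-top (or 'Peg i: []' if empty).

Answer: Peg 0: [6, 5, 3]
Peg 1: []
Peg 2: [4, 2]
Peg 3: [1]

Derivation:
After move 1 (3->0):
Peg 0: [6, 5, 3]
Peg 1: [1]
Peg 2: [4, 2]
Peg 3: []

After move 2 (1->2):
Peg 0: [6, 5, 3]
Peg 1: []
Peg 2: [4, 2, 1]
Peg 3: []

After move 3 (2->1):
Peg 0: [6, 5, 3]
Peg 1: [1]
Peg 2: [4, 2]
Peg 3: []

After move 4 (1->3):
Peg 0: [6, 5, 3]
Peg 1: []
Peg 2: [4, 2]
Peg 3: [1]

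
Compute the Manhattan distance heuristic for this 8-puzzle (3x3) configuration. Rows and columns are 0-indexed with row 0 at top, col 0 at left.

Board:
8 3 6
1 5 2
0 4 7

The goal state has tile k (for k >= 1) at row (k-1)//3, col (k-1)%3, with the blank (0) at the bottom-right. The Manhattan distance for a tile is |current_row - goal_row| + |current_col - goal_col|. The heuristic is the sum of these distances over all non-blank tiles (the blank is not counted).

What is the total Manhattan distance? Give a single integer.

Tile 8: (0,0)->(2,1) = 3
Tile 3: (0,1)->(0,2) = 1
Tile 6: (0,2)->(1,2) = 1
Tile 1: (1,0)->(0,0) = 1
Tile 5: (1,1)->(1,1) = 0
Tile 2: (1,2)->(0,1) = 2
Tile 4: (2,1)->(1,0) = 2
Tile 7: (2,2)->(2,0) = 2
Sum: 3 + 1 + 1 + 1 + 0 + 2 + 2 + 2 = 12

Answer: 12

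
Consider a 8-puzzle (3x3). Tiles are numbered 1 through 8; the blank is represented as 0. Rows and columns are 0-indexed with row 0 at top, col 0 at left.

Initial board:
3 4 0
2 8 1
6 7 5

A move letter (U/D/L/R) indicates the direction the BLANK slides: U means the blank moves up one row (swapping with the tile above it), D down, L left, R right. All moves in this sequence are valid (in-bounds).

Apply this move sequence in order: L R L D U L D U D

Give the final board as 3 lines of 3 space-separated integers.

After move 1 (L):
3 0 4
2 8 1
6 7 5

After move 2 (R):
3 4 0
2 8 1
6 7 5

After move 3 (L):
3 0 4
2 8 1
6 7 5

After move 4 (D):
3 8 4
2 0 1
6 7 5

After move 5 (U):
3 0 4
2 8 1
6 7 5

After move 6 (L):
0 3 4
2 8 1
6 7 5

After move 7 (D):
2 3 4
0 8 1
6 7 5

After move 8 (U):
0 3 4
2 8 1
6 7 5

After move 9 (D):
2 3 4
0 8 1
6 7 5

Answer: 2 3 4
0 8 1
6 7 5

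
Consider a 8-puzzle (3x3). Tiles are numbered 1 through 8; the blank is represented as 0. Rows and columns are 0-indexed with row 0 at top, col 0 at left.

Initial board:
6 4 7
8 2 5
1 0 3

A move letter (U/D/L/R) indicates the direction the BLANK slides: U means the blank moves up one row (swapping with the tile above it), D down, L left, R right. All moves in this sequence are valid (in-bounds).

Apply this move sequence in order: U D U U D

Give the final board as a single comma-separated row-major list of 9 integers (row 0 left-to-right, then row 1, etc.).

After move 1 (U):
6 4 7
8 0 5
1 2 3

After move 2 (D):
6 4 7
8 2 5
1 0 3

After move 3 (U):
6 4 7
8 0 5
1 2 3

After move 4 (U):
6 0 7
8 4 5
1 2 3

After move 5 (D):
6 4 7
8 0 5
1 2 3

Answer: 6, 4, 7, 8, 0, 5, 1, 2, 3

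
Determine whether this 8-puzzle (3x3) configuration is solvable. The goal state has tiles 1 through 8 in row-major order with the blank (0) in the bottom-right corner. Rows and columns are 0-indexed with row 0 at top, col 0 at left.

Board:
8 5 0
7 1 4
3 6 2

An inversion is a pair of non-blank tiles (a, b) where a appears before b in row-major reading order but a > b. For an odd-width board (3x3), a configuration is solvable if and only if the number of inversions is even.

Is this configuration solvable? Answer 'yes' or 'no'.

Inversions (pairs i<j in row-major order where tile[i] > tile[j] > 0): 20
20 is even, so the puzzle is solvable.

Answer: yes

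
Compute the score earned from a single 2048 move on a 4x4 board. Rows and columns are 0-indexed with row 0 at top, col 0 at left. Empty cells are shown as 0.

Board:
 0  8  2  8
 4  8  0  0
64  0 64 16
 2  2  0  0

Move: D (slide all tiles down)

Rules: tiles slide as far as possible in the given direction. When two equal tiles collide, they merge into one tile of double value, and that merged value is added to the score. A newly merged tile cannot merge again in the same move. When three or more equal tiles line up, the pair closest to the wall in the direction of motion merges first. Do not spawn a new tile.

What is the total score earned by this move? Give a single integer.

Answer: 16

Derivation:
Slide down:
col 0: [0, 4, 64, 2] -> [0, 4, 64, 2]  score +0 (running 0)
col 1: [8, 8, 0, 2] -> [0, 0, 16, 2]  score +16 (running 16)
col 2: [2, 0, 64, 0] -> [0, 0, 2, 64]  score +0 (running 16)
col 3: [8, 0, 16, 0] -> [0, 0, 8, 16]  score +0 (running 16)
Board after move:
 0  0  0  0
 4  0  0  0
64 16  2  8
 2  2 64 16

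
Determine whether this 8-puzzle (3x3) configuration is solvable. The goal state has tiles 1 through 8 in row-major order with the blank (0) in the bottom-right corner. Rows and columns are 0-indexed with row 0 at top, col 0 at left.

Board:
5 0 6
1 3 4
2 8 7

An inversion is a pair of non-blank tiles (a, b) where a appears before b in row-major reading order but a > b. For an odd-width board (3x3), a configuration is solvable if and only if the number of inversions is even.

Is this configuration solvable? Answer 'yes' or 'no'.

Answer: no

Derivation:
Inversions (pairs i<j in row-major order where tile[i] > tile[j] > 0): 11
11 is odd, so the puzzle is not solvable.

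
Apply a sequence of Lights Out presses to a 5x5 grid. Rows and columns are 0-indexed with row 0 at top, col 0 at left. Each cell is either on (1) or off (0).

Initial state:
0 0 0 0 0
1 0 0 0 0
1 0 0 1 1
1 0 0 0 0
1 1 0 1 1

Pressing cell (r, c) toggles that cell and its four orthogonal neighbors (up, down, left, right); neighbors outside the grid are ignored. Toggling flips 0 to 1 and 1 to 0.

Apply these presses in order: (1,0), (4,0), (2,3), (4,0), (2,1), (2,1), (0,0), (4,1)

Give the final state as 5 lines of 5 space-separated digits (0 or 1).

Answer: 0 1 0 0 0
1 1 0 1 0
0 0 1 0 0
1 1 0 1 0
0 0 1 1 1

Derivation:
After press 1 at (1,0):
1 0 0 0 0
0 1 0 0 0
0 0 0 1 1
1 0 0 0 0
1 1 0 1 1

After press 2 at (4,0):
1 0 0 0 0
0 1 0 0 0
0 0 0 1 1
0 0 0 0 0
0 0 0 1 1

After press 3 at (2,3):
1 0 0 0 0
0 1 0 1 0
0 0 1 0 0
0 0 0 1 0
0 0 0 1 1

After press 4 at (4,0):
1 0 0 0 0
0 1 0 1 0
0 0 1 0 0
1 0 0 1 0
1 1 0 1 1

After press 5 at (2,1):
1 0 0 0 0
0 0 0 1 0
1 1 0 0 0
1 1 0 1 0
1 1 0 1 1

After press 6 at (2,1):
1 0 0 0 0
0 1 0 1 0
0 0 1 0 0
1 0 0 1 0
1 1 0 1 1

After press 7 at (0,0):
0 1 0 0 0
1 1 0 1 0
0 0 1 0 0
1 0 0 1 0
1 1 0 1 1

After press 8 at (4,1):
0 1 0 0 0
1 1 0 1 0
0 0 1 0 0
1 1 0 1 0
0 0 1 1 1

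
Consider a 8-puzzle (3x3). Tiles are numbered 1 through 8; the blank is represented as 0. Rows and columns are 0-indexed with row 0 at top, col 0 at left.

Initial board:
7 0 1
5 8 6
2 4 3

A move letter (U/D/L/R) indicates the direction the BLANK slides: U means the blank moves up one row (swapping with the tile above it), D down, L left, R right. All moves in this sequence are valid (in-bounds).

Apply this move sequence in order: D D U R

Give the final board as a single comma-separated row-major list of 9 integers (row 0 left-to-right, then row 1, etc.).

After move 1 (D):
7 8 1
5 0 6
2 4 3

After move 2 (D):
7 8 1
5 4 6
2 0 3

After move 3 (U):
7 8 1
5 0 6
2 4 3

After move 4 (R):
7 8 1
5 6 0
2 4 3

Answer: 7, 8, 1, 5, 6, 0, 2, 4, 3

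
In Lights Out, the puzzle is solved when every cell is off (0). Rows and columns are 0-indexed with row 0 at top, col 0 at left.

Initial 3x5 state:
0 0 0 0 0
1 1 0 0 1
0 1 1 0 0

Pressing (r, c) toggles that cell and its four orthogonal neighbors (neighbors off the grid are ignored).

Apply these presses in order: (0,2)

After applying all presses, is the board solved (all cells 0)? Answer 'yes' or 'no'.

After press 1 at (0,2):
0 1 1 1 0
1 1 1 0 1
0 1 1 0 0

Lights still on: 9

Answer: no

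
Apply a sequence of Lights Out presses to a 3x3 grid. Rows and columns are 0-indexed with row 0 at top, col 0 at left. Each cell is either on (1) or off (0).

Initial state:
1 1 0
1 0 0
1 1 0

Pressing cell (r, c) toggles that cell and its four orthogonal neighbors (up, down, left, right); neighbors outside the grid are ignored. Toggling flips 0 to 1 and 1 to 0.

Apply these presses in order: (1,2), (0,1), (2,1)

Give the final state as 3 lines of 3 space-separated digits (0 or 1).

After press 1 at (1,2):
1 1 1
1 1 1
1 1 1

After press 2 at (0,1):
0 0 0
1 0 1
1 1 1

After press 3 at (2,1):
0 0 0
1 1 1
0 0 0

Answer: 0 0 0
1 1 1
0 0 0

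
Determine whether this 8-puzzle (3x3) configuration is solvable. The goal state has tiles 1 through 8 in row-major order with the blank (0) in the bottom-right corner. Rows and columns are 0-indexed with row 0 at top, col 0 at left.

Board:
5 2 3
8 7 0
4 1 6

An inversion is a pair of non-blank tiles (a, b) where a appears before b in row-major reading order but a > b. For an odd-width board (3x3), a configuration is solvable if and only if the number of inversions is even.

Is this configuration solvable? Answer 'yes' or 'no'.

Answer: yes

Derivation:
Inversions (pairs i<j in row-major order where tile[i] > tile[j] > 0): 14
14 is even, so the puzzle is solvable.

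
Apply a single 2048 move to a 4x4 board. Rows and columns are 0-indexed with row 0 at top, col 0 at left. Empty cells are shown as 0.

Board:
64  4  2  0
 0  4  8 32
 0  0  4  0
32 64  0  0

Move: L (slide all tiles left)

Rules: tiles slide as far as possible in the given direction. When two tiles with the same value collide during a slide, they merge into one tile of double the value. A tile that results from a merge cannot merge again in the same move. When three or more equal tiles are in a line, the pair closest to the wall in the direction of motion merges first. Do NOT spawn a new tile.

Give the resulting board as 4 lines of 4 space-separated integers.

Slide left:
row 0: [64, 4, 2, 0] -> [64, 4, 2, 0]
row 1: [0, 4, 8, 32] -> [4, 8, 32, 0]
row 2: [0, 0, 4, 0] -> [4, 0, 0, 0]
row 3: [32, 64, 0, 0] -> [32, 64, 0, 0]

Answer: 64  4  2  0
 4  8 32  0
 4  0  0  0
32 64  0  0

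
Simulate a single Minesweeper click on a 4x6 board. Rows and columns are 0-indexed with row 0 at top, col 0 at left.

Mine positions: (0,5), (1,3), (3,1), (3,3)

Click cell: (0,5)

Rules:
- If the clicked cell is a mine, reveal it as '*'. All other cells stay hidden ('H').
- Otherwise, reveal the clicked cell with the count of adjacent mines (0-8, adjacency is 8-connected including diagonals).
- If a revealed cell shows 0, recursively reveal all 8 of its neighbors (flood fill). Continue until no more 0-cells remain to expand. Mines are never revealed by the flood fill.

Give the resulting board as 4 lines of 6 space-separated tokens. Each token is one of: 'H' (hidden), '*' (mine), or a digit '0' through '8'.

H H H H H *
H H H H H H
H H H H H H
H H H H H H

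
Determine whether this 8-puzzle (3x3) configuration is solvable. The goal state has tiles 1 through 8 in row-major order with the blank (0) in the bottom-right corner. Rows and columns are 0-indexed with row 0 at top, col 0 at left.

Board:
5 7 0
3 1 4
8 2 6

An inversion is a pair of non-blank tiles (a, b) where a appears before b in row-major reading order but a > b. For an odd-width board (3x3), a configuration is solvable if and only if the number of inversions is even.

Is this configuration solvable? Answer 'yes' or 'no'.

Inversions (pairs i<j in row-major order where tile[i] > tile[j] > 0): 14
14 is even, so the puzzle is solvable.

Answer: yes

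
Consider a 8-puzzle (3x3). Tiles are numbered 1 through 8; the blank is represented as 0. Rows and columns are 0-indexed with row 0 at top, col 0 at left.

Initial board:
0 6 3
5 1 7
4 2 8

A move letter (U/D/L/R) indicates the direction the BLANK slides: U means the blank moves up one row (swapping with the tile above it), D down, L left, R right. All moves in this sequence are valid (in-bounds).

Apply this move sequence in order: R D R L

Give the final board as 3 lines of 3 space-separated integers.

Answer: 6 1 3
5 0 7
4 2 8

Derivation:
After move 1 (R):
6 0 3
5 1 7
4 2 8

After move 2 (D):
6 1 3
5 0 7
4 2 8

After move 3 (R):
6 1 3
5 7 0
4 2 8

After move 4 (L):
6 1 3
5 0 7
4 2 8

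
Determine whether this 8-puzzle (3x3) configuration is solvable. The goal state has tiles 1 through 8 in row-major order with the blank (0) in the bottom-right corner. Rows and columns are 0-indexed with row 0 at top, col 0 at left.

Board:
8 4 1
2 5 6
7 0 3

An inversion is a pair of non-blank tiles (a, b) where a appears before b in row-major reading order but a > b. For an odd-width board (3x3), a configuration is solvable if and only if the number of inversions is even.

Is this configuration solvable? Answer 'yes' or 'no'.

Inversions (pairs i<j in row-major order where tile[i] > tile[j] > 0): 13
13 is odd, so the puzzle is not solvable.

Answer: no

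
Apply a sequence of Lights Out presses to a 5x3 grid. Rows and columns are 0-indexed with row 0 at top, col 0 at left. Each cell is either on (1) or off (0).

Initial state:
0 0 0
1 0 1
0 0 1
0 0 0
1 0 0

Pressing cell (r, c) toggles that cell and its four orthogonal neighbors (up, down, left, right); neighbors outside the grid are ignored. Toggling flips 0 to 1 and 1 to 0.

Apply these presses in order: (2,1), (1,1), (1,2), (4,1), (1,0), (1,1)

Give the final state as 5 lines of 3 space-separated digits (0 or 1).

After press 1 at (2,1):
0 0 0
1 1 1
1 1 0
0 1 0
1 0 0

After press 2 at (1,1):
0 1 0
0 0 0
1 0 0
0 1 0
1 0 0

After press 3 at (1,2):
0 1 1
0 1 1
1 0 1
0 1 0
1 0 0

After press 4 at (4,1):
0 1 1
0 1 1
1 0 1
0 0 0
0 1 1

After press 5 at (1,0):
1 1 1
1 0 1
0 0 1
0 0 0
0 1 1

After press 6 at (1,1):
1 0 1
0 1 0
0 1 1
0 0 0
0 1 1

Answer: 1 0 1
0 1 0
0 1 1
0 0 0
0 1 1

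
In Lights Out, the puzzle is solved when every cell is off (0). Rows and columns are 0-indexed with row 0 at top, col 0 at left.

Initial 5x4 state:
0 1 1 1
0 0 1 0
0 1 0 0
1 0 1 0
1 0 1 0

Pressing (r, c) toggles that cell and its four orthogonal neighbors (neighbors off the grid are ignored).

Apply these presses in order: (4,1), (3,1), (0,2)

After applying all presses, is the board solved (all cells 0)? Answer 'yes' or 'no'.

After press 1 at (4,1):
0 1 1 1
0 0 1 0
0 1 0 0
1 1 1 0
0 1 0 0

After press 2 at (3,1):
0 1 1 1
0 0 1 0
0 0 0 0
0 0 0 0
0 0 0 0

After press 3 at (0,2):
0 0 0 0
0 0 0 0
0 0 0 0
0 0 0 0
0 0 0 0

Lights still on: 0

Answer: yes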